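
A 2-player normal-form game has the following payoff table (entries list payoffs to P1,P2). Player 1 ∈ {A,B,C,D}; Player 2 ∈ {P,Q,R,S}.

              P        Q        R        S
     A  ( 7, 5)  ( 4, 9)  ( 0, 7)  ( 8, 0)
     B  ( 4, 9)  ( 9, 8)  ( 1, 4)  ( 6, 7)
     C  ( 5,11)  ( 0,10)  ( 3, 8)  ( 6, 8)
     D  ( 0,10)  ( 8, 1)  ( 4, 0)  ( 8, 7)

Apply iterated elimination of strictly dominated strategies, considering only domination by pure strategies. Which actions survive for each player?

IESDS → P1:{A,B} P2:{P,Q}

P2 drop R (Q beats it: A:9>7 B:8>4 C:10>8 D:1>0)
P1 drop C (A beats it: P:7>5 Q:4>0 S:8>6)
P2 drop S (P beats it: A:5>0 B:9>7 D:10>7)
P1 drop D (B beats it: P:4>0 Q:9>8)
P1→{A,B} P2→{P,Q}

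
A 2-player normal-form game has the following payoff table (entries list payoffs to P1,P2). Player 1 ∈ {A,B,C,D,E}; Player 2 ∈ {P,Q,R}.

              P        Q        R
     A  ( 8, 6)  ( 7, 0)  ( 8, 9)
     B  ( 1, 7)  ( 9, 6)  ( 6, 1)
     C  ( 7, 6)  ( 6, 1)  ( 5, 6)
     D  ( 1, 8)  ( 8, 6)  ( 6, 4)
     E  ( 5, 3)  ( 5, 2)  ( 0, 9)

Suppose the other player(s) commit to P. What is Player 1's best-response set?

u_1(A vs P) = 8
u_1(B vs P) = 1
u_1(C vs P) = 7
u_1(D vs P) = 1
u_1(E vs P) = 5
max payoff 8 at {A}

BR_1 = {A}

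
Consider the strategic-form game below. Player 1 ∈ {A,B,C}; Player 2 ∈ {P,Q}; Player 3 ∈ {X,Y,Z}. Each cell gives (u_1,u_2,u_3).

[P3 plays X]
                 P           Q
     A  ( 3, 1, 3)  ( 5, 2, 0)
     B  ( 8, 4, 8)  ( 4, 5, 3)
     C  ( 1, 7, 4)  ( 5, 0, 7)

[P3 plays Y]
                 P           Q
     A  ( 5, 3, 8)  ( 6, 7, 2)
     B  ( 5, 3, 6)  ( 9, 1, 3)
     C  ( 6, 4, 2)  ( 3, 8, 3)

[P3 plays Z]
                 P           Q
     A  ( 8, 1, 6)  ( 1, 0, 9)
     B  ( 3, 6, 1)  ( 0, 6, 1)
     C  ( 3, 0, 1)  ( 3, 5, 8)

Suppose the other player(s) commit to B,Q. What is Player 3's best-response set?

u_3(X vs B,Q) = 3
u_3(Y vs B,Q) = 3
u_3(Z vs B,Q) = 1
max payoff 3 at {X,Y}

BR_3 = {X,Y}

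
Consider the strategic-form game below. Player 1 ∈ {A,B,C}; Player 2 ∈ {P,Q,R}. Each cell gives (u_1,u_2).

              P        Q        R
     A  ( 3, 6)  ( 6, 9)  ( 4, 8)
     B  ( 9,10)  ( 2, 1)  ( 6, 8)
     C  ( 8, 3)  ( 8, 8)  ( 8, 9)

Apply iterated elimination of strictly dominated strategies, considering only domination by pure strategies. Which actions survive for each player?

P1 drop A (C beats it: P:8>3 Q:8>6 R:8>4)
P2 drop Q (R beats it: B:8>1 C:9>8)
P1→{B,C} P2→{P,R}

Survivors P1:{B,C} P2:{P,R}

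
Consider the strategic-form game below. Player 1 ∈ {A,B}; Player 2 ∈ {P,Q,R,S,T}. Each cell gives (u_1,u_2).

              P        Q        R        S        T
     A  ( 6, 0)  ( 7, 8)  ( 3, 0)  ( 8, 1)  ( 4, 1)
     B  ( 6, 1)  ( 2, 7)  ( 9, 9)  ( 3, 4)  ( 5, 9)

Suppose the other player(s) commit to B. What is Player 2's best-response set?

u_2(P vs B) = 1
u_2(Q vs B) = 7
u_2(R vs B) = 9
u_2(S vs B) = 4
u_2(T vs B) = 9
max payoff 9 at {R,T}

argmax u_2 = {R,T}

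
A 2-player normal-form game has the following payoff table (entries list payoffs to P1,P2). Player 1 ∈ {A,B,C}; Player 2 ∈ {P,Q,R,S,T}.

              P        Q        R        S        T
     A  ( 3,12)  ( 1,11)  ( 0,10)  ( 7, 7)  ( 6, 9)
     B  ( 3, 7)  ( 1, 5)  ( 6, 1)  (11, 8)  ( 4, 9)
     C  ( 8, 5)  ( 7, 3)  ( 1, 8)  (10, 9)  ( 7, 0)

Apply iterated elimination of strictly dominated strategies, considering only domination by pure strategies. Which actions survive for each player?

Remaining: P1:{B,C} P2:{S,T}

P1 drop A (C beats it: P:8>3 Q:7>1 R:1>0 S:10>7 T:7>6)
P2 drop P (S beats it: B:8>7 C:9>5)
P2 drop Q (S beats it: B:8>5 C:9>3)
P2 drop R (S beats it: B:8>1 C:9>8)
P1→{B,C} P2→{S,T}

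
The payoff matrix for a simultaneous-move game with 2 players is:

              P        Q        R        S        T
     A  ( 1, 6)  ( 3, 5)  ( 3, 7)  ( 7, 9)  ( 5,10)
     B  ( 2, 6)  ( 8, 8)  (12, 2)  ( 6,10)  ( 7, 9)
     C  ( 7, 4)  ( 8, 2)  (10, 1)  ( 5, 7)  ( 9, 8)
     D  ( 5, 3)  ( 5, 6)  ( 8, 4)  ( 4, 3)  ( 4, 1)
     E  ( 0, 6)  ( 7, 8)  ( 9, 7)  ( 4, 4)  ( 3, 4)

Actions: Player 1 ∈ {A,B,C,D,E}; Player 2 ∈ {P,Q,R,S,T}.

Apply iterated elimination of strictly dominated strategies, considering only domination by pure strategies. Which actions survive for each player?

P1 drop D (C beats it: P:7>5 Q:8>5 R:10>8 S:5>4 T:9>4)
P1 drop E (B beats it: P:2>0 Q:8>7 R:12>9 S:6>4 T:7>3)
P2 drop P (S beats it: A:9>6 B:10>6 C:7>4)
P2 drop Q (S beats it: A:9>5 B:10>8 C:7>2)
P2 drop R (S beats it: A:9>7 B:10>2 C:7>1)
P1→{A,B,C} P2→{S,T}

IESDS → P1:{A,B,C} P2:{S,T}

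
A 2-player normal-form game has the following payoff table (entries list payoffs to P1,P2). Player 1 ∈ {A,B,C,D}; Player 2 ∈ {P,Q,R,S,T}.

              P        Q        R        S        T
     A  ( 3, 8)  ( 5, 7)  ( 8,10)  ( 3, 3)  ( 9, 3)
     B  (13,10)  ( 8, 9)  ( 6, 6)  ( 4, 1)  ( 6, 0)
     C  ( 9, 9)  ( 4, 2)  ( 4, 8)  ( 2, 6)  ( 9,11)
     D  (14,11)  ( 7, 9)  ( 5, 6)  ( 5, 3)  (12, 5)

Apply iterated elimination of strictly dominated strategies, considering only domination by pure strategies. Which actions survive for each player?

Remaining: P1:{A,B,D} P2:{P,R}

P1 drop C (D beats it: P:14>9 Q:7>4 R:5>4 S:5>2 T:12>9)
P2 drop Q (P beats it: A:8>7 B:10>9 D:11>9)
P2 drop S (P beats it: A:8>3 B:10>1 D:11>3)
P2 drop T (P beats it: A:8>3 B:10>0 D:11>5)
P1→{A,B,D} P2→{P,R}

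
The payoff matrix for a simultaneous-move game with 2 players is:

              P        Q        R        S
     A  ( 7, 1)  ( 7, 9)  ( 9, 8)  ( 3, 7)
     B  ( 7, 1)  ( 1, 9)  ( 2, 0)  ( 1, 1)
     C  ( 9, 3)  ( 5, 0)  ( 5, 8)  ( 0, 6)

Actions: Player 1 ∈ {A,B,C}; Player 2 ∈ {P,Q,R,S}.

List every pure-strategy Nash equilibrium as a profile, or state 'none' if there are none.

(A,P): not NE [P1→C gives 9>7; P2→Q gives 9>1]
(A,Q): NE
(A,R): not NE [P2→Q gives 9>8]
(A,S): not NE [P2→Q gives 9>7]
(B,P): not NE [P1→C gives 9>7; P2→Q gives 9>1]
(B,Q): not NE [P1→A gives 7>1]
(B,R): not NE [P1→A gives 9>2; P2→Q gives 9>0]
(B,S): not NE [P1→A gives 3>1; P2→Q gives 9>1]
(C,P): not NE [P2→R gives 8>3]
(C,Q): not NE [P1→A gives 7>5; P2→R gives 8>0]
(C,R): not NE [P1→A gives 9>5]
(C,S): not NE [P1→A gives 3>0; P2→R gives 8>6]

NE set: (A,Q)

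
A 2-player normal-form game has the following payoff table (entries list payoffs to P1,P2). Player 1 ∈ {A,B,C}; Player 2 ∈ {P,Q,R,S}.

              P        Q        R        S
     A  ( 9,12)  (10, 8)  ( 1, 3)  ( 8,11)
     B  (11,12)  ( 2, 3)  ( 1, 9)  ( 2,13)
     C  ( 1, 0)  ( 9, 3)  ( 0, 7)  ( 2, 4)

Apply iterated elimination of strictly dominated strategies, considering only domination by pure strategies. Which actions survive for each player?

Survivors P1:{A,B} P2:{P,S}

P1 drop C (A beats it: P:9>1 Q:10>9 R:1>0 S:8>2)
P2 drop Q (P beats it: A:12>8 B:12>3)
P2 drop R (P beats it: A:12>3 B:12>9)
P1→{A,B} P2→{P,S}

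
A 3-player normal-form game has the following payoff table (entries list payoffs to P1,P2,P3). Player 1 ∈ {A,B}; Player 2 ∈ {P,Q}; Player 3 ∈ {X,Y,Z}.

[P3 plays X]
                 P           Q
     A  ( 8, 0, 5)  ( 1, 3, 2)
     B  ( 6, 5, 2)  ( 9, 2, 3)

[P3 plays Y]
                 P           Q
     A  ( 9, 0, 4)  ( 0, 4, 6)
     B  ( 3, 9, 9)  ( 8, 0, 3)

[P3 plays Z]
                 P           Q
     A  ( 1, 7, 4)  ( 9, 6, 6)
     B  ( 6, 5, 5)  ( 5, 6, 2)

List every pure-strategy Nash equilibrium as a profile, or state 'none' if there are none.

PSNE: ∅

(A,P,X): not NE [P2→Q gives 3>0]
(A,P,Y): not NE [P2→Q gives 4>0; P3→X gives 5>4]
(A,P,Z): not NE [P1→B gives 6>1; P3→X gives 5>4]
(A,Q,X): not NE [P1→B gives 9>1; P3→Z gives 6>2]
(A,Q,Y): not NE [P1→B gives 8>0]
(A,Q,Z): not NE [P2→P gives 7>6]
(B,P,X): not NE [P1→A gives 8>6; P3→Y gives 9>2]
(B,P,Y): not NE [P1→A gives 9>3]
(B,P,Z): not NE [P2→Q gives 6>5; P3→Y gives 9>5]
(B,Q,X): not NE [P2→P gives 5>2]
(B,Q,Y): not NE [P2→P gives 9>0]
(B,Q,Z): not NE [P1→A gives 9>5; P3→Y gives 3>2]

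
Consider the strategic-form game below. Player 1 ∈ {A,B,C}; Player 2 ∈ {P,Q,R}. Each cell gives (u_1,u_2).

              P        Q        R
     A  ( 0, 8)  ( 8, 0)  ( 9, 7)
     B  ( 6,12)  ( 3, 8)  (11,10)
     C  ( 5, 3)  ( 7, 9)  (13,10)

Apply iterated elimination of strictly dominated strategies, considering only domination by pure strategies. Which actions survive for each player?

IESDS → P1:{B,C} P2:{P,R}

P2 drop Q (R beats it: A:7>0 B:10>8 C:10>9)
P1 drop A (B beats it: P:6>0 R:11>9)
P1→{B,C} P2→{P,R}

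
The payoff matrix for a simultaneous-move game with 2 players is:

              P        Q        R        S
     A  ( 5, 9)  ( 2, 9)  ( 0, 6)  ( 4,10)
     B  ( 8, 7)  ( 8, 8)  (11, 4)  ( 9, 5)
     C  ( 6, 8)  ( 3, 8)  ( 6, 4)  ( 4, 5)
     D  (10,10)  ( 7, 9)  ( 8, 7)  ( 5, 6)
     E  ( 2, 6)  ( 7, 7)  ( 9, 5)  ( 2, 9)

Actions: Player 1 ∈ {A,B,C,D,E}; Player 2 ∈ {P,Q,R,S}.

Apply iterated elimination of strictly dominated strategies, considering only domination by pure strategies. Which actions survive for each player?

IESDS → P1:{B,D} P2:{P,Q}

P1 drop A (B beats it: P:8>5 Q:8>2 R:11>0 S:9>4)
P1 drop C (B beats it: P:8>6 Q:8>3 R:11>6 S:9>4)
P1 drop E (B beats it: P:8>2 Q:8>7 R:11>9 S:9>2)
P2 drop R (P beats it: B:7>4 D:10>7)
P2 drop S (P beats it: B:7>5 D:10>6)
P1→{B,D} P2→{P,Q}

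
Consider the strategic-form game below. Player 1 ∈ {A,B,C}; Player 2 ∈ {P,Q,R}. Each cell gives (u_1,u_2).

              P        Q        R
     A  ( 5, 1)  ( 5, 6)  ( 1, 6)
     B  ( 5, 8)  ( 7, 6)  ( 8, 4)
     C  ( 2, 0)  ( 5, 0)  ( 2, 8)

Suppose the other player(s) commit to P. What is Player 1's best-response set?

u_1(A vs P) = 5
u_1(B vs P) = 5
u_1(C vs P) = 2
max payoff 5 at {A,B}

BR_1 = {A,B}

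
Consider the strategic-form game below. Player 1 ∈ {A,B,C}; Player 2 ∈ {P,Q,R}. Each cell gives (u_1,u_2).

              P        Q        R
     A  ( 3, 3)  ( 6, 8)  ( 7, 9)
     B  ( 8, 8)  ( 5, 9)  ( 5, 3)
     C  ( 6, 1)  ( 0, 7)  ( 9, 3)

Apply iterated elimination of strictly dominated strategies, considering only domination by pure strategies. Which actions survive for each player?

Survivors P1:{A,C} P2:{Q,R}

P2 drop P (Q beats it: A:8>3 B:9>8 C:7>1)
P1 drop B (A beats it: Q:6>5 R:7>5)
P1→{A,C} P2→{Q,R}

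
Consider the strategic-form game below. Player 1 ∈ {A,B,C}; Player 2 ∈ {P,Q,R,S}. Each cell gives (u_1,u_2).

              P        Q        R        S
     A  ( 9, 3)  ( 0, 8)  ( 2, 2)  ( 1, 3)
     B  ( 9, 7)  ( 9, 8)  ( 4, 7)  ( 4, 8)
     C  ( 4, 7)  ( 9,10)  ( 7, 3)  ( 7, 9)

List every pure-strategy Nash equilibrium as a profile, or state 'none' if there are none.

PSNE = {(B,Q), (C,Q)}

(A,P): not NE [P2→Q gives 8>3]
(A,Q): not NE [P1→C gives 9>0]
(A,R): not NE [P1→C gives 7>2; P2→Q gives 8>2]
(A,S): not NE [P1→C gives 7>1; P2→Q gives 8>3]
(B,P): not NE [P2→S gives 8>7]
(B,Q): NE
(B,R): not NE [P1→C gives 7>4; P2→S gives 8>7]
(B,S): not NE [P1→C gives 7>4]
(C,P): not NE [P1→B gives 9>4; P2→Q gives 10>7]
(C,Q): NE
(C,R): not NE [P2→Q gives 10>3]
(C,S): not NE [P2→Q gives 10>9]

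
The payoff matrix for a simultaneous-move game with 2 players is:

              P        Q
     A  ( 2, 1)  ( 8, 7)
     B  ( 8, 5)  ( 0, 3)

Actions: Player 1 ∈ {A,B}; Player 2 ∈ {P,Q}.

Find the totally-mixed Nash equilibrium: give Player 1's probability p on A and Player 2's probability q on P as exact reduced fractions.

p=1/4, q=4/7

P1 indiff ⇒ q·2+(1-q)·8 = q·8+(1-q)·0 ⇒ q(-6) = (1-q)(-8) ⇒ q = 4/7
P2 indiff ⇒ p·1+(1-p)·5 = p·7+(1-p)·3 ⇒ p(-6) = (1-p)(-2) ⇒ p = 1/4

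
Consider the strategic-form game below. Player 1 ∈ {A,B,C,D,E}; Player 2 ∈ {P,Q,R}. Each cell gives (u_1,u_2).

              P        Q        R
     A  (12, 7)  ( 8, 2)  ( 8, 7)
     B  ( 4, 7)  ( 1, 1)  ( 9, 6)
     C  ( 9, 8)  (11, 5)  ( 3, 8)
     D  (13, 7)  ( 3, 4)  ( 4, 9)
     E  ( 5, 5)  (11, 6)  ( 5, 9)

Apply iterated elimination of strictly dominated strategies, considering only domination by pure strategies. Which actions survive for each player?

P2 drop Q (R beats it: A:7>2 B:6>1 C:8>5 D:9>4 E:9>6)
P1 drop C (A beats it: P:12>9 R:8>3)
P1 drop E (A beats it: P:12>5 R:8>5)
P1→{A,B,D} P2→{P,R}

IESDS → P1:{A,B,D} P2:{P,R}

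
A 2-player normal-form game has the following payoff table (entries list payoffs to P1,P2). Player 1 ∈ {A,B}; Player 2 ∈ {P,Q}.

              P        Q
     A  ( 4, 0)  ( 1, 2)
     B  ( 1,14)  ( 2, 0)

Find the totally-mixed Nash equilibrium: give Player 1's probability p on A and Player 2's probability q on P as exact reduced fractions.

p=7/8, q=1/4

P1 indiff ⇒ q·4+(1-q)·1 = q·1+(1-q)·2 ⇒ q(3) = (1-q)(1) ⇒ q = 1/4
P2 indiff ⇒ p·0+(1-p)·14 = p·2+(1-p)·0 ⇒ p(-2) = (1-p)(-14) ⇒ p = 7/8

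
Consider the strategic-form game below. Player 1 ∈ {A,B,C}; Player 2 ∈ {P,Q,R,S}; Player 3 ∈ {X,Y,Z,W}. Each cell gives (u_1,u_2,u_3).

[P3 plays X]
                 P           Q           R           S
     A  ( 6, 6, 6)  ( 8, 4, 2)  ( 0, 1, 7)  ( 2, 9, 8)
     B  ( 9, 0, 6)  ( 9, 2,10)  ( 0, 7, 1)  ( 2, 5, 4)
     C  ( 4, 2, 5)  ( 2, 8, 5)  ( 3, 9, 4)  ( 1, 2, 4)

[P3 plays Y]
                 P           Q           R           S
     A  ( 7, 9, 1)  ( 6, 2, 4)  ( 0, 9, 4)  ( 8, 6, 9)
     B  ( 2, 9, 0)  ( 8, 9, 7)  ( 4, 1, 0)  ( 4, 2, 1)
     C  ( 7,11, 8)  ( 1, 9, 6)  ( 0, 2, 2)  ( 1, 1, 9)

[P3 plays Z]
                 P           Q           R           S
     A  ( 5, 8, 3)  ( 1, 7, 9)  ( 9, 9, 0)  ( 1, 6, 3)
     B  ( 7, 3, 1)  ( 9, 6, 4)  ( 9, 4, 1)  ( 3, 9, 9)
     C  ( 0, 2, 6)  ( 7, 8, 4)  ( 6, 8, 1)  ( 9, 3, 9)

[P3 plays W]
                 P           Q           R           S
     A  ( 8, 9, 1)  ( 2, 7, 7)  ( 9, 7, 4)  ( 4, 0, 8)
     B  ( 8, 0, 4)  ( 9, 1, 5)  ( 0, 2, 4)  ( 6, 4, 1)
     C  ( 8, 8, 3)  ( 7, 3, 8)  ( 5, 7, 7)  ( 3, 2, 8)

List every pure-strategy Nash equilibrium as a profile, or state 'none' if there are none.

NE set: (C,P,Y)

(A,P,X): not NE [P1→B gives 9>6; P2→S gives 9>6]
(A,P,Y): not NE [P3→X gives 6>1]
(A,P,Z): not NE [P1→B gives 7>5; P2→R gives 9>8; P3→X gives 6>3]
(A,P,W): not NE [P3→X gives 6>1]
(A,Q,X): not NE [P1→B gives 9>8; P2→S gives 9>4; P3→Z gives 9>2]
(A,Q,Y): not NE [P1→B gives 8>6; P2→R gives 9>2; P3→Z gives 9>4]
(A,Q,Z): not NE [P1→B gives 9>1; P2→R gives 9>7]
(A,Q,W): not NE [P1→B gives 9>2; P2→P gives 9>7; P3→Z gives 9>7]
(A,R,X): not NE [P1→C gives 3>0; P2→S gives 9>1]
(A,R,Y): not NE [P1→B gives 4>0; P3→X gives 7>4]
(A,R,Z): not NE [P3→X gives 7>0]
(A,R,W): not NE [P2→P gives 9>7; P3→X gives 7>4]
(A,S,X): not NE [P3→Y gives 9>8]
(A,S,Y): not NE [P2→R gives 9>6]
(A,S,Z): not NE [P1→C gives 9>1; P2→R gives 9>6; P3→Y gives 9>3]
(A,S,W): not NE [P1→B gives 6>4; P2→P gives 9>0; P3→Y gives 9>8]
(B,P,X): not NE [P2→R gives 7>0]
(B,P,Y): not NE [P1→C gives 7>2; P3→X gives 6>0]
(B,P,Z): not NE [P2→S gives 9>3; P3→X gives 6>1]
(B,P,W): not NE [P2→S gives 4>0; P3→X gives 6>4]
(B,Q,X): not NE [P2→R gives 7>2]
(B,Q,Y): not NE [P3→X gives 10>7]
(B,Q,Z): not NE [P2→S gives 9>6; P3→X gives 10>4]
(B,Q,W): not NE [P2→S gives 4>1; P3→X gives 10>5]
(B,R,X): not NE [P1→C gives 3>0; P3→W gives 4>1]
(B,R,Y): not NE [P2→Q gives 9>1; P3→W gives 4>0]
(B,R,Z): not NE [P2→S gives 9>4; P3→W gives 4>1]
(B,R,W): not NE [P1→A gives 9>0; P2→S gives 4>2]
(B,S,X): not NE [P2→R gives 7>5; P3→Z gives 9>4]
(B,S,Y): not NE [P1→A gives 8>4; P2→Q gives 9>2; P3→Z gives 9>1]
(B,S,Z): not NE [P1→C gives 9>3]
(B,S,W): not NE [P3→Z gives 9>1]
(C,P,X): not NE [P1→B gives 9>4; P2→R gives 9>2; P3→Y gives 8>5]
(C,P,Y): NE
(C,P,Z): not NE [P1→B gives 7>0; P2→R gives 8>2; P3→Y gives 8>6]
(C,P,W): not NE [P3→Y gives 8>3]
(C,Q,X): not NE [P1→B gives 9>2; P2→R gives 9>8; P3→W gives 8>5]
(C,Q,Y): not NE [P1→B gives 8>1; P2→P gives 11>9; P3→W gives 8>6]
(C,Q,Z): not NE [P1→B gives 9>7; P3→W gives 8>4]
(C,Q,W): not NE [P1→B gives 9>7; P2→P gives 8>3]
(C,R,X): not NE [P3→W gives 7>4]
(C,R,Y): not NE [P1→B gives 4>0; P2→P gives 11>2; P3→W gives 7>2]
(C,R,Z): not NE [P1→B gives 9>6; P3→W gives 7>1]
(C,R,W): not NE [P1→A gives 9>5; P2→P gives 8>7]
(C,S,X): not NE [P1→B gives 2>1; P2→R gives 9>2; P3→Z gives 9>4]
(C,S,Y): not NE [P1→A gives 8>1; P2→P gives 11>1]
(C,S,Z): not NE [P2→R gives 8>3]
(C,S,W): not NE [P1→B gives 6>3; P2→P gives 8>2; P3→Z gives 9>8]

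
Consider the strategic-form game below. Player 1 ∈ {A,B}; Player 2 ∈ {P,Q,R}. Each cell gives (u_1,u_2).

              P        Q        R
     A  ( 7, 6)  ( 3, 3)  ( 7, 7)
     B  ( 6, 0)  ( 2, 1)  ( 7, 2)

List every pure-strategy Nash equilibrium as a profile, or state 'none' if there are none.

(A,P): not NE [P2→R gives 7>6]
(A,Q): not NE [P2→R gives 7>3]
(A,R): NE
(B,P): not NE [P1→A gives 7>6; P2→R gives 2>0]
(B,Q): not NE [P1→A gives 3>2; P2→R gives 2>1]
(B,R): NE

NE set: (A,R), (B,R)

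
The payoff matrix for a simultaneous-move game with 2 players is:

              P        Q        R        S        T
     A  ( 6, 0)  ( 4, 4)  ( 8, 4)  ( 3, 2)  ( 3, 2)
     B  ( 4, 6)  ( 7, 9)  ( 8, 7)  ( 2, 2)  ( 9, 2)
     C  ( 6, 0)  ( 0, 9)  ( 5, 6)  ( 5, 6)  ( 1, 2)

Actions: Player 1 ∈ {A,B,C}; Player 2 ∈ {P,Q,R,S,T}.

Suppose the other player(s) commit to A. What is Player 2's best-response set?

P2 best: {Q,R}

u_2(P vs A) = 0
u_2(Q vs A) = 4
u_2(R vs A) = 4
u_2(S vs A) = 2
u_2(T vs A) = 2
max payoff 4 at {Q,R}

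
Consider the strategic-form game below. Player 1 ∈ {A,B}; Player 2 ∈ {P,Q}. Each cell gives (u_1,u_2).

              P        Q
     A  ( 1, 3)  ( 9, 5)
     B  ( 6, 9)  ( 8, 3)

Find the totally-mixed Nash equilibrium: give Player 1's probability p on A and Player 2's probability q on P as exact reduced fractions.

P1 indiff ⇒ q·1+(1-q)·9 = q·6+(1-q)·8 ⇒ q(-5) = (1-q)(-1) ⇒ q = 1/6
P2 indiff ⇒ p·3+(1-p)·9 = p·5+(1-p)·3 ⇒ p(-2) = (1-p)(-6) ⇒ p = 3/4

P1 mixes 3/4 on A; P2 mixes 1/6 on P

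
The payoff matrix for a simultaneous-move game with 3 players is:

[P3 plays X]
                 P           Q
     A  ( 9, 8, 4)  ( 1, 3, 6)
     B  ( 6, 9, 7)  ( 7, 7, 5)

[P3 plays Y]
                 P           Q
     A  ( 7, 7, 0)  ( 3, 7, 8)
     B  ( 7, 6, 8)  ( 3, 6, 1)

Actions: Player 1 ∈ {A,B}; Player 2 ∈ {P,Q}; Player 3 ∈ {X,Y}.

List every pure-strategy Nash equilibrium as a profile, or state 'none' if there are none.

PSNE = {(A,P,X), (A,Q,Y), (B,P,Y)}

(A,P,X): NE
(A,P,Y): not NE [P3→X gives 4>0]
(A,Q,X): not NE [P1→B gives 7>1; P2→P gives 8>3; P3→Y gives 8>6]
(A,Q,Y): NE
(B,P,X): not NE [P1→A gives 9>6; P3→Y gives 8>7]
(B,P,Y): NE
(B,Q,X): not NE [P2→P gives 9>7]
(B,Q,Y): not NE [P3→X gives 5>1]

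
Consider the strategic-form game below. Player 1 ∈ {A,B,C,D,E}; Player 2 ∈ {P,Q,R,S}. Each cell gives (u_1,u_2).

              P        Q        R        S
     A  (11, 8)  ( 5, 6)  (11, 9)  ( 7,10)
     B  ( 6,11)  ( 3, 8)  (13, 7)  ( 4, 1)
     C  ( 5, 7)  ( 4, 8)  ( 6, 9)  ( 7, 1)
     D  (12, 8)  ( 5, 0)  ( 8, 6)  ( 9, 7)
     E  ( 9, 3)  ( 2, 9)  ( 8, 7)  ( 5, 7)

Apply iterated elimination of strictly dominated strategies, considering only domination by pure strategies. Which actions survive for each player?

P1 drop C (D beats it: P:12>5 Q:5>4 R:8>6 S:9>7)
P1 drop E (A beats it: P:11>9 Q:5>2 R:11>8 S:7>5)
P2 drop Q (P beats it: A:8>6 B:11>8 D:8>0)
P1→{A,B,D} P2→{P,R,S}

IESDS → P1:{A,B,D} P2:{P,R,S}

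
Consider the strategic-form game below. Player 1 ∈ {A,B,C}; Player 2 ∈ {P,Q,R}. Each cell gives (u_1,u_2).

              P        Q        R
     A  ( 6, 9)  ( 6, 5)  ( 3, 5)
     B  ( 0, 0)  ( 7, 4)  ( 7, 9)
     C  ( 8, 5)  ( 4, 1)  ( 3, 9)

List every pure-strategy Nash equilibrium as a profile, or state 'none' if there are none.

(A,P): not NE [P1→C gives 8>6]
(A,Q): not NE [P1→B gives 7>6; P2→P gives 9>5]
(A,R): not NE [P1→B gives 7>3; P2→P gives 9>5]
(B,P): not NE [P1→C gives 8>0; P2→R gives 9>0]
(B,Q): not NE [P2→R gives 9>4]
(B,R): NE
(C,P): not NE [P2→R gives 9>5]
(C,Q): not NE [P1→B gives 7>4; P2→R gives 9>1]
(C,R): not NE [P1→B gives 7>3]

Nash profiles: (B,R)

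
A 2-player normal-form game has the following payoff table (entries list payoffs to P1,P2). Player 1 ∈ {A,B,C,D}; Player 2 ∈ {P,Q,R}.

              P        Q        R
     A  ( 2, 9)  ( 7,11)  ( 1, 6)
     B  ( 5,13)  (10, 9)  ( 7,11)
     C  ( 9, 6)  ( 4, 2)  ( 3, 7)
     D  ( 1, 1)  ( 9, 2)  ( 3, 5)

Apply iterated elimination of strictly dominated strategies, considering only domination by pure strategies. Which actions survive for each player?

Remaining: P1:{B,C} P2:{P,R}

P1 drop A (B beats it: P:5>2 Q:10>7 R:7>1)
P1 drop D (B beats it: P:5>1 Q:10>9 R:7>3)
P2 drop Q (P beats it: B:13>9 C:6>2)
P1→{B,C} P2→{P,R}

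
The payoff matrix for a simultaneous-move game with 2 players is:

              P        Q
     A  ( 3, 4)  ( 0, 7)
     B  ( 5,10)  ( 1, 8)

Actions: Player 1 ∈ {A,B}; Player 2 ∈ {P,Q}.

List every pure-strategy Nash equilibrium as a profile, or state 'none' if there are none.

(A,P): not NE [P1→B gives 5>3; P2→Q gives 7>4]
(A,Q): not NE [P1→B gives 1>0]
(B,P): NE
(B,Q): not NE [P2→P gives 10>8]

NE set: (B,P)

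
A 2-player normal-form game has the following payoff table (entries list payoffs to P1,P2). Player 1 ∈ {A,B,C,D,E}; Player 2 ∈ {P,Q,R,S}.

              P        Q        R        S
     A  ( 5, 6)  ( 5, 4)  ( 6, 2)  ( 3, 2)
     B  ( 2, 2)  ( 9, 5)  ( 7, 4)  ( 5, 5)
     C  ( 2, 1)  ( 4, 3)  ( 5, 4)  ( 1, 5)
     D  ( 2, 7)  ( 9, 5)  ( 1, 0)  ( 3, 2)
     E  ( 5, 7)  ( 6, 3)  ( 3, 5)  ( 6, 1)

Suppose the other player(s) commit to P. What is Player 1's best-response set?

u_1(A vs P) = 5
u_1(B vs P) = 2
u_1(C vs P) = 2
u_1(D vs P) = 2
u_1(E vs P) = 5
max payoff 5 at {A,E}

P1 best: {A,E}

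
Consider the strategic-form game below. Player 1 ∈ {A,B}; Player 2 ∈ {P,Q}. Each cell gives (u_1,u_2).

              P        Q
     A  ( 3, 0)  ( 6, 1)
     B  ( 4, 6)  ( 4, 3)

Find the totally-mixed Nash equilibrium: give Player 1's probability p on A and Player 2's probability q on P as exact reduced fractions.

p=3/4, q=2/3

P1 indiff ⇒ q·3+(1-q)·6 = q·4+(1-q)·4 ⇒ q(-1) = (1-q)(-2) ⇒ q = 2/3
P2 indiff ⇒ p·0+(1-p)·6 = p·1+(1-p)·3 ⇒ p(-1) = (1-p)(-3) ⇒ p = 3/4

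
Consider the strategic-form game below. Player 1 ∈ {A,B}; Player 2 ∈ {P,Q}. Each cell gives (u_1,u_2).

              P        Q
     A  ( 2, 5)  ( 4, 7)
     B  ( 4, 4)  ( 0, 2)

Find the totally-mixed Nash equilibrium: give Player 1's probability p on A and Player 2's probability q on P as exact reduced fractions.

p=1/2, q=2/3

P1 indiff ⇒ q·2+(1-q)·4 = q·4+(1-q)·0 ⇒ q(-2) = (1-q)(-4) ⇒ q = 2/3
P2 indiff ⇒ p·5+(1-p)·4 = p·7+(1-p)·2 ⇒ p(-2) = (1-p)(-2) ⇒ p = 1/2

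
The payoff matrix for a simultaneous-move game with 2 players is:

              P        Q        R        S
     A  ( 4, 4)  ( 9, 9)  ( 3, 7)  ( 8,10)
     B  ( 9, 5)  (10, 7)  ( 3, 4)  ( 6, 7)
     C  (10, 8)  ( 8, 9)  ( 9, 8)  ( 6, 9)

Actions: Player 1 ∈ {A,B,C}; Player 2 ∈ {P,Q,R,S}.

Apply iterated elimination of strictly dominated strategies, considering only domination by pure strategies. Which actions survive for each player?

Remaining: P1:{A,B} P2:{Q,S}

P2 drop P (Q beats it: A:9>4 B:7>5 C:9>8)
P2 drop R (Q beats it: A:9>7 B:7>4 C:9>8)
P1 drop C (A beats it: Q:9>8 S:8>6)
P1→{A,B} P2→{Q,S}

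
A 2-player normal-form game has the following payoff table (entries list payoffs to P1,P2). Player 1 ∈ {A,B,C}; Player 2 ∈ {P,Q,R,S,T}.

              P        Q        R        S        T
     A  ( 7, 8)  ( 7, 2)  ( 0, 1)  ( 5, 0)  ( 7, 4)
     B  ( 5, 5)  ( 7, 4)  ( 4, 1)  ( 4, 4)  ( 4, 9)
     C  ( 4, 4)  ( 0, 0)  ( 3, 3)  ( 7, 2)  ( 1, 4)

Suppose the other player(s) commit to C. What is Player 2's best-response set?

u_2(P vs C) = 4
u_2(Q vs C) = 0
u_2(R vs C) = 3
u_2(S vs C) = 2
u_2(T vs C) = 4
max payoff 4 at {P,T}

BR_2 = {P,T}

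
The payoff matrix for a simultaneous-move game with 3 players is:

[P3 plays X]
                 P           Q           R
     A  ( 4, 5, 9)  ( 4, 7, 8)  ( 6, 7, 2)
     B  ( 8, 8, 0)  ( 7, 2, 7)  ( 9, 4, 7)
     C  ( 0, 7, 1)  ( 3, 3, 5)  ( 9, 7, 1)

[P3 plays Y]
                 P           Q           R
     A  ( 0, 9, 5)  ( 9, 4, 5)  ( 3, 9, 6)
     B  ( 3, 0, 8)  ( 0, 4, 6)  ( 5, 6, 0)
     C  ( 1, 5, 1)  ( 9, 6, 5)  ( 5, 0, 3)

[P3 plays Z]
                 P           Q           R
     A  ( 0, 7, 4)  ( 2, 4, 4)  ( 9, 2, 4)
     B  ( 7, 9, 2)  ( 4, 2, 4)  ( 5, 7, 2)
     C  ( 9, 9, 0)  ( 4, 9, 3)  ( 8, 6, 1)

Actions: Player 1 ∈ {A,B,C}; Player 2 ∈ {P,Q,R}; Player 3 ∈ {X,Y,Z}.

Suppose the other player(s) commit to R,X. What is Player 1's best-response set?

u_1(A vs R,X) = 6
u_1(B vs R,X) = 9
u_1(C vs R,X) = 9
max payoff 9 at {B,C}

argmax u_1 = {B,C}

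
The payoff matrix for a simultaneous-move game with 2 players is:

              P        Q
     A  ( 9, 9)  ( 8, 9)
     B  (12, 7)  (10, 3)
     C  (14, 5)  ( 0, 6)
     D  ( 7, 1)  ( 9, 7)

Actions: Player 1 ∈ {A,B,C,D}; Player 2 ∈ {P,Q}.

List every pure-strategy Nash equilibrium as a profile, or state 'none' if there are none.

(A,P): not NE [P1→C gives 14>9]
(A,Q): not NE [P1→B gives 10>8]
(B,P): not NE [P1→C gives 14>12]
(B,Q): not NE [P2→P gives 7>3]
(C,P): not NE [P2→Q gives 6>5]
(C,Q): not NE [P1→B gives 10>0]
(D,P): not NE [P1→C gives 14>7; P2→Q gives 7>1]
(D,Q): not NE [P1→B gives 10>9]

No pure NE.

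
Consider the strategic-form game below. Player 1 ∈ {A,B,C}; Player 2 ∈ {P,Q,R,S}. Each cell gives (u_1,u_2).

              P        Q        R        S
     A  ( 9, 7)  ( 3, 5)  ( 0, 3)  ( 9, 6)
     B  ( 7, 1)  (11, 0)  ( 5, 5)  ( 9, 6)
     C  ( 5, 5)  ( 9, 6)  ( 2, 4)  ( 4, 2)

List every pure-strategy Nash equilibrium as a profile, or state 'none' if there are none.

(A,P): NE
(A,Q): not NE [P1→B gives 11>3; P2→P gives 7>5]
(A,R): not NE [P1→B gives 5>0; P2→P gives 7>3]
(A,S): not NE [P2→P gives 7>6]
(B,P): not NE [P1→A gives 9>7; P2→S gives 6>1]
(B,Q): not NE [P2→S gives 6>0]
(B,R): not NE [P2→S gives 6>5]
(B,S): NE
(C,P): not NE [P1→A gives 9>5; P2→Q gives 6>5]
(C,Q): not NE [P1→B gives 11>9]
(C,R): not NE [P1→B gives 5>2; P2→Q gives 6>4]
(C,S): not NE [P1→B gives 9>4; P2→Q gives 6>2]

PSNE = {(A,P), (B,S)}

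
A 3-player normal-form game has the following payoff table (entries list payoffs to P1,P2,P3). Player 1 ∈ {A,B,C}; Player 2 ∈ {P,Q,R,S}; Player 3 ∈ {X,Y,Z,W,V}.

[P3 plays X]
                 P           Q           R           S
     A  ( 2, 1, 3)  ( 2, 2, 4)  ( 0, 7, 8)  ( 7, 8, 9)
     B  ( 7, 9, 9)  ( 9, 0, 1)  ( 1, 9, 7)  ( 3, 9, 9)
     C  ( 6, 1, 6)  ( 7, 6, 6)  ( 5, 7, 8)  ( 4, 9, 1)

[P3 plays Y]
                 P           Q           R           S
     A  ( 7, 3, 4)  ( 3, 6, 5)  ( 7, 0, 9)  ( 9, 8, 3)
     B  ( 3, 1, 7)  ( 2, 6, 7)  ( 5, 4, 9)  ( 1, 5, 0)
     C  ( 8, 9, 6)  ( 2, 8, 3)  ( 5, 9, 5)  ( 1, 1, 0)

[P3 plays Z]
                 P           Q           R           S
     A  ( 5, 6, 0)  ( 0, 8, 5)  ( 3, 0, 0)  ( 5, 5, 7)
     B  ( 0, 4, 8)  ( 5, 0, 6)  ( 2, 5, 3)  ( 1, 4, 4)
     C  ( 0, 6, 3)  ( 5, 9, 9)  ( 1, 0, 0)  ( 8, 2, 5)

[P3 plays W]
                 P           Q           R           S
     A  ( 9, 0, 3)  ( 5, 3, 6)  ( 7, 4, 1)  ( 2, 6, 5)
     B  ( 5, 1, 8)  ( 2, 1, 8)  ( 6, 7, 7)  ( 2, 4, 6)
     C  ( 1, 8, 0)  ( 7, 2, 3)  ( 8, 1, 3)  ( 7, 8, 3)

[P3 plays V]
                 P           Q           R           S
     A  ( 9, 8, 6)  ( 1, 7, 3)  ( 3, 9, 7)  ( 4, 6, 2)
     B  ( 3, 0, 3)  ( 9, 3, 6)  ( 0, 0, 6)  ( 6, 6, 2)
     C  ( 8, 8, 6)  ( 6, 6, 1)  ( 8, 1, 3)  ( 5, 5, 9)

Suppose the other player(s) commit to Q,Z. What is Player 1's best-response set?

u_1(A vs Q,Z) = 0
u_1(B vs Q,Z) = 5
u_1(C vs Q,Z) = 5
max payoff 5 at {B,C}

BR_1 = {B,C}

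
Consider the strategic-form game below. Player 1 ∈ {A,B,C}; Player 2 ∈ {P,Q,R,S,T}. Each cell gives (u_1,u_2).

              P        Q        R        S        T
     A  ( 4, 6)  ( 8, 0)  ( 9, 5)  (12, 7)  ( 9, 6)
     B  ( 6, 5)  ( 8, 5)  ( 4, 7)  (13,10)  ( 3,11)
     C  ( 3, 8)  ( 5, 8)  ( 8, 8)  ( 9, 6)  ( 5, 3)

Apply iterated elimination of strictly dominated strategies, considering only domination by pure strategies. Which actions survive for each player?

IESDS → P1:{A,B} P2:{S,T}

P1 drop C (A beats it: P:4>3 Q:8>5 R:9>8 S:12>9 T:9>5)
P2 drop P (S beats it: A:7>6 B:10>5)
P2 drop Q (R beats it: A:5>0 B:7>5)
P2 drop R (S beats it: A:7>5 B:10>7)
P1→{A,B} P2→{S,T}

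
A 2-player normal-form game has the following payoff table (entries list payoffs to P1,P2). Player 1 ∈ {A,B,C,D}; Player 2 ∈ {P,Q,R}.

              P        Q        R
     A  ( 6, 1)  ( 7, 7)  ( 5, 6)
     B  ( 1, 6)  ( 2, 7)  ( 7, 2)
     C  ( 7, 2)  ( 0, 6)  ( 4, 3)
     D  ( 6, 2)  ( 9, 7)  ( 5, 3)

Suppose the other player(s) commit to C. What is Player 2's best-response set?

P2 best: {Q}

u_2(P vs C) = 2
u_2(Q vs C) = 6
u_2(R vs C) = 3
max payoff 6 at {Q}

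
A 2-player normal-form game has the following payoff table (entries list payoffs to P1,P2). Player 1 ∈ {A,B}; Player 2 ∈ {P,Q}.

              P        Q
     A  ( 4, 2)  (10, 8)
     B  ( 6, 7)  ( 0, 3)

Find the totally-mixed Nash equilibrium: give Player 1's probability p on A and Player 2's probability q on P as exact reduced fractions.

P1 indiff ⇒ q·4+(1-q)·10 = q·6+(1-q)·0 ⇒ q(-2) = (1-q)(-10) ⇒ q = 5/6
P2 indiff ⇒ p·2+(1-p)·7 = p·8+(1-p)·3 ⇒ p(-6) = (1-p)(-4) ⇒ p = 2/5

(p,q) = (2/5, 5/6)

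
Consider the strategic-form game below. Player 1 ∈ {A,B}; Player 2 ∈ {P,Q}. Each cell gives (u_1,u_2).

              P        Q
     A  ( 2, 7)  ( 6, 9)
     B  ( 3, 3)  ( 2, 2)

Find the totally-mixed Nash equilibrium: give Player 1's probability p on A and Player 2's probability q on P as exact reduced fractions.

P1 indiff ⇒ q·2+(1-q)·6 = q·3+(1-q)·2 ⇒ q(-1) = (1-q)(-4) ⇒ q = 4/5
P2 indiff ⇒ p·7+(1-p)·3 = p·9+(1-p)·2 ⇒ p(-2) = (1-p)(-1) ⇒ p = 1/3

p=1/3, q=4/5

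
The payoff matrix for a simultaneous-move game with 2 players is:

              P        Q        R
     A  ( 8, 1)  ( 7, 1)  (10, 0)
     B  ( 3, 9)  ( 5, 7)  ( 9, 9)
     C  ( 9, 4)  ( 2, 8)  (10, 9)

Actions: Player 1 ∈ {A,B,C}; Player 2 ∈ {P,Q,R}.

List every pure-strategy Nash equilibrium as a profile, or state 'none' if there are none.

Nash profiles: (A,Q), (C,R)

(A,P): not NE [P1→C gives 9>8]
(A,Q): NE
(A,R): not NE [P2→Q gives 1>0]
(B,P): not NE [P1→C gives 9>3]
(B,Q): not NE [P1→A gives 7>5; P2→R gives 9>7]
(B,R): not NE [P1→C gives 10>9]
(C,P): not NE [P2→R gives 9>4]
(C,Q): not NE [P1→A gives 7>2; P2→R gives 9>8]
(C,R): NE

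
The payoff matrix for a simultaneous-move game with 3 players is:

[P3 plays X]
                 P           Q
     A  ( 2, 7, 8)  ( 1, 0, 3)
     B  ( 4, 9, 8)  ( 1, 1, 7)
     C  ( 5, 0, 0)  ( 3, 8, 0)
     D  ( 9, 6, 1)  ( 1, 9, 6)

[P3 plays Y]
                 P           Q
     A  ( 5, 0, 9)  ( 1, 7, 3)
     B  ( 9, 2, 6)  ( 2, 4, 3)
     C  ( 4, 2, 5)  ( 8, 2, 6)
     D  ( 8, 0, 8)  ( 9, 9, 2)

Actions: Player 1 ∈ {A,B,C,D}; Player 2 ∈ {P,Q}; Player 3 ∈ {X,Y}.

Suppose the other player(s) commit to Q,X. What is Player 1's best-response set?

u_1(A vs Q,X) = 1
u_1(B vs Q,X) = 1
u_1(C vs Q,X) = 3
u_1(D vs Q,X) = 1
max payoff 3 at {C}

P1 best: {C}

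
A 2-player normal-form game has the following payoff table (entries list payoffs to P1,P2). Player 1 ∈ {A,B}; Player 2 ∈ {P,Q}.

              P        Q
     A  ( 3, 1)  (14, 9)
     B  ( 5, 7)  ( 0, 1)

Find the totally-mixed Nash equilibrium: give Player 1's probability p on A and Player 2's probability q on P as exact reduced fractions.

P1 mixes 3/7 on A; P2 mixes 7/8 on P

P1 indiff ⇒ q·3+(1-q)·14 = q·5+(1-q)·0 ⇒ q(-2) = (1-q)(-14) ⇒ q = 7/8
P2 indiff ⇒ p·1+(1-p)·7 = p·9+(1-p)·1 ⇒ p(-8) = (1-p)(-6) ⇒ p = 3/7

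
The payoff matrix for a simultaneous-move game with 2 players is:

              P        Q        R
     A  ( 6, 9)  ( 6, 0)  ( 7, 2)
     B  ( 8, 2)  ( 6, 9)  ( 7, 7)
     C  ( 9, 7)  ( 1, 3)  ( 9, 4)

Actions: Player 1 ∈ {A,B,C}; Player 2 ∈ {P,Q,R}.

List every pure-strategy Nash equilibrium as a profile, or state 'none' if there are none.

(A,P): not NE [P1→C gives 9>6]
(A,Q): not NE [P2→P gives 9>0]
(A,R): not NE [P1→C gives 9>7; P2→P gives 9>2]
(B,P): not NE [P1→C gives 9>8; P2→Q gives 9>2]
(B,Q): NE
(B,R): not NE [P1→C gives 9>7; P2→Q gives 9>7]
(C,P): NE
(C,Q): not NE [P1→B gives 6>1; P2→P gives 7>3]
(C,R): not NE [P2→P gives 7>4]

NE set: (B,Q), (C,P)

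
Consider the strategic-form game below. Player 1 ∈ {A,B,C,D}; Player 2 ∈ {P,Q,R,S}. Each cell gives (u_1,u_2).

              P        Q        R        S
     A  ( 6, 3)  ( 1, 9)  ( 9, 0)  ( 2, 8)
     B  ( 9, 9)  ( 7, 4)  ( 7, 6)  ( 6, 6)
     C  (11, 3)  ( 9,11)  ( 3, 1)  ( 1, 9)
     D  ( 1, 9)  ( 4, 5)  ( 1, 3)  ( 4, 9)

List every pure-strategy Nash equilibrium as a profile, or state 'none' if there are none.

(A,P): not NE [P1→C gives 11>6; P2→Q gives 9>3]
(A,Q): not NE [P1→C gives 9>1]
(A,R): not NE [P2→Q gives 9>0]
(A,S): not NE [P1→B gives 6>2; P2→Q gives 9>8]
(B,P): not NE [P1→C gives 11>9]
(B,Q): not NE [P1→C gives 9>7; P2→P gives 9>4]
(B,R): not NE [P1→A gives 9>7; P2→P gives 9>6]
(B,S): not NE [P2→P gives 9>6]
(C,P): not NE [P2→Q gives 11>3]
(C,Q): NE
(C,R): not NE [P1→A gives 9>3; P2→Q gives 11>1]
(C,S): not NE [P1→B gives 6>1; P2→Q gives 11>9]
(D,P): not NE [P1→C gives 11>1]
(D,Q): not NE [P1→C gives 9>4; P2→S gives 9>5]
(D,R): not NE [P1→A gives 9>1; P2→S gives 9>3]
(D,S): not NE [P1→B gives 6>4]

NE set: (C,Q)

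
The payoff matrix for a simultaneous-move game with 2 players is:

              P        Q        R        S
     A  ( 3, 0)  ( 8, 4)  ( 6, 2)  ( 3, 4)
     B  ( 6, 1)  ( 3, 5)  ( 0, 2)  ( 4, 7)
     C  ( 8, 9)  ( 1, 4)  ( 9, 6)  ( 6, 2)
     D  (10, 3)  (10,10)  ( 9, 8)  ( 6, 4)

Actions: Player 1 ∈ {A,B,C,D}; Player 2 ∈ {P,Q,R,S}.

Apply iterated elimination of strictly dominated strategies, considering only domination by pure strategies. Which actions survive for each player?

IESDS → P1:{C,D} P2:{P,Q,R}

P1 drop A (D beats it: P:10>3 Q:10>8 R:9>6 S:6>3)
P1 drop B (D beats it: P:10>6 Q:10>3 R:9>0 S:6>4)
P2 drop S (Q beats it: C:4>2 D:10>4)
P1→{C,D} P2→{P,Q,R}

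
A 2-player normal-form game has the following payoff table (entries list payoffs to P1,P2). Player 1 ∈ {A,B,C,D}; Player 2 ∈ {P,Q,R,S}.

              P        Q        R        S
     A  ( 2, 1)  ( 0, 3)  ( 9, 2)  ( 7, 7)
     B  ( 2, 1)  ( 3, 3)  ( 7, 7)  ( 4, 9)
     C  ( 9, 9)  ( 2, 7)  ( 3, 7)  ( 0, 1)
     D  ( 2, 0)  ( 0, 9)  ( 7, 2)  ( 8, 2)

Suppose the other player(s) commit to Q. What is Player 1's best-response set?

u_1(A vs Q) = 0
u_1(B vs Q) = 3
u_1(C vs Q) = 2
u_1(D vs Q) = 0
max payoff 3 at {B}

argmax u_1 = {B}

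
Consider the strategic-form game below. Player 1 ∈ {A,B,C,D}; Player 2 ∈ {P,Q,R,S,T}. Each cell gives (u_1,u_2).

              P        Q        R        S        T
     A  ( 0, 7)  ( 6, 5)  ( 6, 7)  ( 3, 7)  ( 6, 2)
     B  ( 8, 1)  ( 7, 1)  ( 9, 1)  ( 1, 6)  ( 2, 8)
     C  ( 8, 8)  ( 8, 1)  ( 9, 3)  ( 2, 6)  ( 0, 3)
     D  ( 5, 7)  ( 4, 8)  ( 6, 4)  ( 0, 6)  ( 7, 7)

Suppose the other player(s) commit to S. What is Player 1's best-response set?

P1 best: {A}

u_1(A vs S) = 3
u_1(B vs S) = 1
u_1(C vs S) = 2
u_1(D vs S) = 0
max payoff 3 at {A}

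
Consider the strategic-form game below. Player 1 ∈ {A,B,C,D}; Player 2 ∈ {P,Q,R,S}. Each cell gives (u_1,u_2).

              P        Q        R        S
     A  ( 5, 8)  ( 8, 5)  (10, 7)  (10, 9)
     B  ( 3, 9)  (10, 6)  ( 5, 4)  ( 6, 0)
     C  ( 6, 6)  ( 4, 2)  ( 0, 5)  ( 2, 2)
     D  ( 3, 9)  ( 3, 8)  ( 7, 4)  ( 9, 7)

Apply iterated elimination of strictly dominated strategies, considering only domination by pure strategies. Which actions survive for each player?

P1 drop D (A beats it: P:5>3 Q:8>3 R:10>7 S:10>9)
P2 drop Q (P beats it: A:8>5 B:9>6 C:6>2)
P1 drop B (A beats it: P:5>3 R:10>5 S:10>6)
P2 drop R (P beats it: A:8>7 C:6>5)
P1→{A,C} P2→{P,S}

Remaining: P1:{A,C} P2:{P,S}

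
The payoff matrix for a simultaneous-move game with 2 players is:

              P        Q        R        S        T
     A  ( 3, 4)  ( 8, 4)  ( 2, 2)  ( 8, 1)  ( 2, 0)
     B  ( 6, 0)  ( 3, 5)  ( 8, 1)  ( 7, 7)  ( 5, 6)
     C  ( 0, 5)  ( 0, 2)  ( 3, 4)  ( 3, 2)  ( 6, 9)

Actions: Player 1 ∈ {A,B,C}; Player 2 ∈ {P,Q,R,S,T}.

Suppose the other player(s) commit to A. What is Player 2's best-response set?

u_2(P vs A) = 4
u_2(Q vs A) = 4
u_2(R vs A) = 2
u_2(S vs A) = 1
u_2(T vs A) = 0
max payoff 4 at {P,Q}

P2 best: {P,Q}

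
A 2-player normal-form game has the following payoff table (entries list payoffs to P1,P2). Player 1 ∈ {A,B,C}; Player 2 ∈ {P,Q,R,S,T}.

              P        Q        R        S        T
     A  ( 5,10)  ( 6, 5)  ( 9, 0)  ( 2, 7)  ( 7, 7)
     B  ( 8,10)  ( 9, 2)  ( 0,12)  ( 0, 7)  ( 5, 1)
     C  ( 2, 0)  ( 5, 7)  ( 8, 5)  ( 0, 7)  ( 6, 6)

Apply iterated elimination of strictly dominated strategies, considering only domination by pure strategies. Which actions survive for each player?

IESDS → P1:{A,B} P2:{P,R}

P1 drop C (A beats it: P:5>2 Q:6>5 R:9>8 S:2>0 T:7>6)
P2 drop Q (P beats it: A:10>5 B:10>2)
P2 drop S (P beats it: A:10>7 B:10>7)
P2 drop T (P beats it: A:10>7 B:10>1)
P1→{A,B} P2→{P,R}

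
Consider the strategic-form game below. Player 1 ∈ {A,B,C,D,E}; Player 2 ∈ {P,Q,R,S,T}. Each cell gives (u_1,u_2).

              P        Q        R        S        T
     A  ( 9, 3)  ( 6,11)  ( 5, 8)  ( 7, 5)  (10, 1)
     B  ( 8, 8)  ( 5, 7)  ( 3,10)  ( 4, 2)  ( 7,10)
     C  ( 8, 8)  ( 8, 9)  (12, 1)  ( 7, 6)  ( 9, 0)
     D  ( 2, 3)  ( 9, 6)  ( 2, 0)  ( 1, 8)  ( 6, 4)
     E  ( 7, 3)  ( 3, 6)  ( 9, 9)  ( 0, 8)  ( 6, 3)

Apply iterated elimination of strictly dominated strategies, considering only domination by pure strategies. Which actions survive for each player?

P1 drop B (A beats it: P:9>8 Q:6>5 R:5>3 S:7>4 T:10>7)
P1 drop E (C beats it: P:8>7 Q:8>3 R:12>9 S:7>0 T:9>6)
P2 drop P (Q beats it: A:11>3 C:9>8 D:6>3)
P2 drop R (Q beats it: A:11>8 C:9>1 D:6>0)
P2 drop T (Q beats it: A:11>1 C:9>0 D:6>4)
P1→{A,C,D} P2→{Q,S}

Remaining: P1:{A,C,D} P2:{Q,S}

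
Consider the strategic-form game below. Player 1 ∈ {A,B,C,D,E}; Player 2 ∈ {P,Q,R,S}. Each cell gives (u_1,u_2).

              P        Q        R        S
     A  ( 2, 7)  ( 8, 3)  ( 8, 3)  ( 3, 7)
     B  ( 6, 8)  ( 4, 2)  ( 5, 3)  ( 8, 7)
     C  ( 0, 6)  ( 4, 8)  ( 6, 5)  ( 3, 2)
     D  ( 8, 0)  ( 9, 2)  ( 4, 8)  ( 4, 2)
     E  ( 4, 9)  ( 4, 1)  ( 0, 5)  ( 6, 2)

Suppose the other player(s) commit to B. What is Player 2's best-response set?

P2 best: {P}

u_2(P vs B) = 8
u_2(Q vs B) = 2
u_2(R vs B) = 3
u_2(S vs B) = 7
max payoff 8 at {P}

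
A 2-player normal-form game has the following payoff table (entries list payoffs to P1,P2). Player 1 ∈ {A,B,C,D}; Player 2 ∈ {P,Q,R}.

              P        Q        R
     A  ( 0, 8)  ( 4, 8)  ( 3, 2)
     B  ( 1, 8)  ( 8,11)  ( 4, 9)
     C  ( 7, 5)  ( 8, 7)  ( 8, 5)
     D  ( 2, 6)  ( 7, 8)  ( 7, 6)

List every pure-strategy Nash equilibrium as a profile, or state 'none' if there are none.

(A,P): not NE [P1→C gives 7>0]
(A,Q): not NE [P1→C gives 8>4]
(A,R): not NE [P1→C gives 8>3; P2→Q gives 8>2]
(B,P): not NE [P1→C gives 7>1; P2→Q gives 11>8]
(B,Q): NE
(B,R): not NE [P1→C gives 8>4; P2→Q gives 11>9]
(C,P): not NE [P2→Q gives 7>5]
(C,Q): NE
(C,R): not NE [P2→Q gives 7>5]
(D,P): not NE [P1→C gives 7>2; P2→Q gives 8>6]
(D,Q): not NE [P1→C gives 8>7]
(D,R): not NE [P1→C gives 8>7; P2→Q gives 8>6]

PSNE = {(B,Q), (C,Q)}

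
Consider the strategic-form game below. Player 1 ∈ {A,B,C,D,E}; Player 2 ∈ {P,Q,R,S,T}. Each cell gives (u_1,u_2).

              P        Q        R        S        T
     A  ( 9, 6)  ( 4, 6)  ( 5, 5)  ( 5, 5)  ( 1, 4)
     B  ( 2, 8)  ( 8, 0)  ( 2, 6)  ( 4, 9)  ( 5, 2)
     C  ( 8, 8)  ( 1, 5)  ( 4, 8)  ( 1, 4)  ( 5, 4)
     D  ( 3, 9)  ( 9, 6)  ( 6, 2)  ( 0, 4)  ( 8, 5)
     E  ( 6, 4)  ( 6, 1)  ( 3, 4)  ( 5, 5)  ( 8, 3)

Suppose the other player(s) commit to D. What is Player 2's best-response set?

u_2(P vs D) = 9
u_2(Q vs D) = 6
u_2(R vs D) = 2
u_2(S vs D) = 4
u_2(T vs D) = 5
max payoff 9 at {P}

BR_2 = {P}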